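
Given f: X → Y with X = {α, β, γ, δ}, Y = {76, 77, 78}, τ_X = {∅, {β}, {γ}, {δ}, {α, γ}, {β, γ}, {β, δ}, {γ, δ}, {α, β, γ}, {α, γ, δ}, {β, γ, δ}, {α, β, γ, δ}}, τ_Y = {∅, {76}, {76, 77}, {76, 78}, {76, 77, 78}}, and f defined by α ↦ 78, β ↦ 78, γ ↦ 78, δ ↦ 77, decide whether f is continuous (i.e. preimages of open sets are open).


f IS continuous.

Compute f^{-1}(U) for each U ∈ τ_Y:
  U = ∅: f^{-1}(U) = ∅ ∈ τ_X ✓.
  U = {76}: f^{-1}(U) = ∅ ∈ τ_X ✓.
  U = {76, 77}: f^{-1}(U) = {δ} ∈ τ_X ✓.
  U = {76, 78}: f^{-1}(U) = {α, β, γ} ∈ τ_X ✓.
  U = {76, 77, 78}: f^{-1}(U) = {α, β, γ, δ} ∈ τ_X ✓.
Every preimage lies in τ_X, so f IS continuous.


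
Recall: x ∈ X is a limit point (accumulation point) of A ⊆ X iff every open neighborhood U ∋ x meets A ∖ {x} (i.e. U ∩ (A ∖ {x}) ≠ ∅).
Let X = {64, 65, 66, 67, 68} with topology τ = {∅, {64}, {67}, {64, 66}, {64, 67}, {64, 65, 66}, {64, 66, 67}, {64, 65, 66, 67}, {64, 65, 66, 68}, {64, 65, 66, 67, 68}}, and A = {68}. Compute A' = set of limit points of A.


A' = ∅

For each x ∈ X, list the open sets U ∈ τ with x ∈ U, then check whether U ∩ (A ∖ {x}) ≠ ∅ for every such U.
  x = 64: open {64} ∋ x has {64} ∩ (A ∖ {64}) = ∅, so x is NOT a limit point.
  x = 65: open {64, 65, 66} ∋ x has {64, 65, 66} ∩ (A ∖ {65}) = ∅, so x is NOT a limit point.
  x = 66: open {64, 66} ∋ x has {64, 66} ∩ (A ∖ {66}) = ∅, so x is NOT a limit point.
  x = 67: open {67} ∋ x has {67} ∩ (A ∖ {67}) = ∅, so x is NOT a limit point.
  x = 68: open {64, 65, 66, 68} ∋ x has {64, 65, 66, 68} ∩ (A ∖ {68}) = ∅, so x is NOT a limit point.
Collecting: A' = ∅.


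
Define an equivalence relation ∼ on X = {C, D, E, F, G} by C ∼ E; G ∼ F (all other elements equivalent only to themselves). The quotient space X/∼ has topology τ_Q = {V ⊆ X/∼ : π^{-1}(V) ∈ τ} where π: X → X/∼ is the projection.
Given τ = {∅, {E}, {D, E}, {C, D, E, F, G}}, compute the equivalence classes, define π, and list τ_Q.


X/∼ = {[C=E], [D], [F=G]}; |τ_Q| = 2.

Equivalence classes: [C=E], [D], [F=G].
Quotient map π: X → X/∼ sends C ↦ [C=E], D ↦ [D], E ↦ [C=E], F ↦ [F=G], G ↦ [F=G].
For each subset V ⊆ X/∼, compute π^{-1}(V) ⊆ X and check whether π^{-1}(V) ∈ τ. V is open in τ_Q iff π^{-1}(V) ∈ τ.
  V = {}: π^{-1}(V) = ∅ ∈ τ ✓.
  V = {[C=E]}: π^{-1}(V) = {C, E} ∉ τ ✗.
  V = {[D]}: π^{-1}(V) = {D} ∉ τ ✗.
  V = {[C=E], [D]}: π^{-1}(V) = {C, D, E} ∉ τ ✗.
  V = {[F=G]}: π^{-1}(V) = {F, G} ∉ τ ✗.
  V = {[C=E], [F=G]}: π^{-1}(V) = {C, E, F, G} ∉ τ ✗.
  V = {[D], [F=G]}: π^{-1}(V) = {D, F, G} ∉ τ ✗.
  V = {[C=E], [D], [F=G]}: π^{-1}(V) = {C, D, E, F, G} ∈ τ ✓.
Open sets in the quotient: τ_Q = {{}, {[C=E], [D], [F=G]}} (2 elements).


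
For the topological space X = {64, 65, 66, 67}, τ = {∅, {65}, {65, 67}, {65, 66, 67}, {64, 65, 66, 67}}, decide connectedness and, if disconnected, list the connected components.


(X, τ) is connected.

Find clopen sets (U ∈ τ with X ∖ U ∈ τ):
  U = ∅, X ∖ U = {64, 65, 66, 67} — both open, so U is clopen.
  U = {64, 65, 66, 67}, X ∖ U = ∅ — both open, so U is clopen.
Only trivial clopens (∅ and X) exist, so (X, τ) is connected.
Compute connected components by grouping points that agree on all clopens:
  component: {64, 65, 66, 67}


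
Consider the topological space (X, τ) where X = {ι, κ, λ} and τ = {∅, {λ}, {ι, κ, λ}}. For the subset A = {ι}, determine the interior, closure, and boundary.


int(A) = ∅, cl(A) = {ι, κ}, ∂A = {ι, κ}.

Closed sets in (X, τ) are complements of opens:
  closed(X, τ) = {∅, {ι, κ}, {ι, κ, λ}}.
int(A) = ⋃ {U ∈ τ : U ⊆ A}. Opens contained in A: ∅.
Taking the union of these: int(A) = ∅.
cl(A) = ⋂ {C closed : A ⊆ C}. Closed sets containing A: {ι, κ}, {ι, κ, λ}.
Intersecting these: cl(A) = {ι, κ}.
∂A = cl(A) ∖ int(A) = {ι, κ} ∖ ∅ = {ι, κ}.


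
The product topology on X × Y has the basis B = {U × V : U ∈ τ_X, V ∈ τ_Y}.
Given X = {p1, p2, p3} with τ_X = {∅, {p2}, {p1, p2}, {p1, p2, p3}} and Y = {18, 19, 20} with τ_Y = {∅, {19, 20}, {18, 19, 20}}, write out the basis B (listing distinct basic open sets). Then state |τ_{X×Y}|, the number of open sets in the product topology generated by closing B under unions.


Basis B = {∅ × ∅, {p2} × {19, 20}, {p2} × {18, 19, 20}, {p1, p2} × {19, 20}, {p1, p2} × {18, 19, 20}, {p1, p2, p3} × {19, 20}, {p1, p2, p3} × {18, 19, 20}}; |τ_{X×Y}| = 10.

Enumerate products U × V with U ∈ τ_X, V ∈ τ_Y (deduplicated):
  ∅ × ∅ = {} (∅)
  {p2} × {19, 20} = {(p2,19), (p2,20)}
  {p2} × {18, 19, 20} = {(p2,18), (p2,19), (p2,20)}
  {p1, p2} × {19, 20} = {(p1,19), (p1,20), (p2,19), (p2,20)}
  {p1, p2} × {18, 19, 20} = {(p1,18), (p1,19), (p1,20), (p2,18), (p2,19), (p2,20)}
  {p1, p2, p3} × {19, 20} = {(p1,19), (p1,20), (p2,19), (p2,20), (p3,19), (p3,20)}
  {p1, p2, p3} × {18, 19, 20} = {(p1,18), (p1,19), (p1,20), (p2,18), (p2,19), (p2,20), (p3,18), (p3,19), (p3,20)}
These 7 distinct sets form the basis B.
Close under arbitrary unions to get τ_{X×Y}; counting gives |τ_{X×Y}| = 10.


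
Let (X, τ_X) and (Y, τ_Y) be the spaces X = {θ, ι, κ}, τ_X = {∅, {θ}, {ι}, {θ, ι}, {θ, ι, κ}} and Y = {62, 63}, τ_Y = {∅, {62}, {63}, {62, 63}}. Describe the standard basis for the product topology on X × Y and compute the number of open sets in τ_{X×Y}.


Basis B = {∅ × ∅, {θ} × {62}, {θ} × {63}, {ι} × {62}, {ι} × {63}, {θ} × {62, 63}, {θ, ι} × {62}, {θ, ι} × {63}, {ι} × {62, 63}, {θ, ι, κ} × {62}, {θ, ι, κ} × {63}, {θ, ι} × {62, 63}, {θ, ι, κ} × {62, 63}}; |τ_{X×Y}| = 25.

Enumerate products U × V with U ∈ τ_X, V ∈ τ_Y (deduplicated):
  ∅ × ∅ = {} (∅)
  {θ} × {62} = {(θ,62)}
  {θ} × {63} = {(θ,63)}
  {ι} × {62} = {(ι,62)}
  {ι} × {63} = {(ι,63)}
  {θ} × {62, 63} = {(θ,62), (θ,63)}
  {θ, ι} × {62} = {(θ,62), (ι,62)}
  {θ, ι} × {63} = {(θ,63), (ι,63)}
  {ι} × {62, 63} = {(ι,62), (ι,63)}
  {θ, ι, κ} × {62} = {(θ,62), (ι,62), (κ,62)}
  {θ, ι, κ} × {63} = {(θ,63), (ι,63), (κ,63)}
  {θ, ι} × {62, 63} = {(θ,62), (θ,63), (ι,62), (ι,63)}
  {θ, ι, κ} × {62, 63} = {(θ,62), (θ,63), (ι,62), (ι,63), (κ,62), (κ,63)}
These 13 distinct sets form the basis B.
Close under arbitrary unions to get τ_{X×Y}; counting gives |τ_{X×Y}| = 25.


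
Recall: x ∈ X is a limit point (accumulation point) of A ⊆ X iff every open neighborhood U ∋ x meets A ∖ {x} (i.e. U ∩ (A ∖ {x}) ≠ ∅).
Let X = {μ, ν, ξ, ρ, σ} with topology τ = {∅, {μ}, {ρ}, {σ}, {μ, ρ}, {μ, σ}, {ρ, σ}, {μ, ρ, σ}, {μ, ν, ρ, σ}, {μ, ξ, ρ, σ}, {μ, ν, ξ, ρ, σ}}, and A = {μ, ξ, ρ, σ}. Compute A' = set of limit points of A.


A' = {ν, ξ}

For each x ∈ X, list the open sets U ∈ τ with x ∈ U, then check whether U ∩ (A ∖ {x}) ≠ ∅ for every such U.
  x = μ: open {μ} ∋ x has {μ} ∩ (A ∖ {μ}) = ∅, so x is NOT a limit point.
  x = ν: opens ∋ x are {μ, ν, ρ, σ}, {μ, ν, ξ, ρ, σ}; each meets A ∖ {ν}, so x IS a limit point.
  x = ξ: opens ∋ x are {μ, ξ, ρ, σ}, {μ, ν, ξ, ρ, σ}; each meets A ∖ {ξ}, so x IS a limit point.
  x = ρ: open {ρ} ∋ x has {ρ} ∩ (A ∖ {ρ}) = ∅, so x is NOT a limit point.
  x = σ: open {σ} ∋ x has {σ} ∩ (A ∖ {σ}) = ∅, so x is NOT a limit point.
Collecting: A' = {ν, ξ}.


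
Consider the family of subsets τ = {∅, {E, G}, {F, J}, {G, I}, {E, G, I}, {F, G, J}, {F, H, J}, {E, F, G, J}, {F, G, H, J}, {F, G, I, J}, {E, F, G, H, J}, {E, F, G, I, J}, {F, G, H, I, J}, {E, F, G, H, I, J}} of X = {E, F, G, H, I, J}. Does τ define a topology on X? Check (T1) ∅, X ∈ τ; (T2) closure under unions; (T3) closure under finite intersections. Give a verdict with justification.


τ is NOT a topology on X.

Axiom (T1): ∅ ∈ τ? Yes; X ∈ τ? Yes.
Axiom (T2/T3): check pairwise unions and intersections of members of τ.
Counterexample for (T3): {E, G} ∩ {G, I} = {G} ∉ τ. Therefore τ is NOT a topology.


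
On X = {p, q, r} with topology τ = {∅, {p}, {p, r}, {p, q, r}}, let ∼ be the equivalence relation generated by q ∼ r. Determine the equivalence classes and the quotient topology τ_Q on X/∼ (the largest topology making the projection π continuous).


X/∼ = {[p], [q=r]}; |τ_Q| = 3.

Equivalence classes: [p], [q=r].
Quotient map π: X → X/∼ sends p ↦ [p], q ↦ [q=r], r ↦ [q=r].
For each subset V ⊆ X/∼, compute π^{-1}(V) ⊆ X and check whether π^{-1}(V) ∈ τ. V is open in τ_Q iff π^{-1}(V) ∈ τ.
  V = {}: π^{-1}(V) = ∅ ∈ τ ✓.
  V = {[p]}: π^{-1}(V) = {p} ∈ τ ✓.
  V = {[q=r]}: π^{-1}(V) = {q, r} ∉ τ ✗.
  V = {[p], [q=r]}: π^{-1}(V) = {p, q, r} ∈ τ ✓.
Open sets in the quotient: τ_Q = {{}, {[p]}, {[p], [q=r]}} (3 elements).


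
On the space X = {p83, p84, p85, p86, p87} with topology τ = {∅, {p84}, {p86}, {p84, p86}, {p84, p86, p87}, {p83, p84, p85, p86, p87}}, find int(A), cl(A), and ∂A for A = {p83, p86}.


int(A) = {p86}, cl(A) = {p83, p85, p86, p87}, ∂A = {p83, p85, p87}.

Closed sets in (X, τ) are complements of opens:
  closed(X, τ) = {∅, {p83, p85}, {p83, p85, p87}, {p83, p84, p85, p87}, {p83, p85, p86, p87}, {p83, p84, p85, p86, p87}}.
int(A) = ⋃ {U ∈ τ : U ⊆ A}. Opens contained in A: ∅, {p86}.
Taking the union of these: int(A) = {p86}.
cl(A) = ⋂ {C closed : A ⊆ C}. Closed sets containing A: {p83, p85, p86, p87}, {p83, p84, p85, p86, p87}.
Intersecting these: cl(A) = {p83, p85, p86, p87}.
∂A = cl(A) ∖ int(A) = {p83, p85, p86, p87} ∖ {p86} = {p83, p85, p87}.


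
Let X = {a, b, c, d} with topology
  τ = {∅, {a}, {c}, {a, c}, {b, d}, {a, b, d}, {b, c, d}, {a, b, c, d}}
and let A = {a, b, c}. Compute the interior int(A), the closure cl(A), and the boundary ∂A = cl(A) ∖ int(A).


int(A) = {a, c}, cl(A) = {a, b, c, d}, ∂A = {b, d}.

Closed sets in (X, τ) are complements of opens:
  closed(X, τ) = {∅, {a}, {c}, {a, c}, {b, d}, {a, b, d}, {b, c, d}, {a, b, c, d}}.
int(A) = ⋃ {U ∈ τ : U ⊆ A}. Opens contained in A: ∅, {a}, {c}, {a, c}.
Taking the union of these: int(A) = {a, c}.
cl(A) = ⋂ {C closed : A ⊆ C}. Closed sets containing A: {a, b, c, d}.
Intersecting these: cl(A) = {a, b, c, d}.
∂A = cl(A) ∖ int(A) = {a, b, c, d} ∖ {a, c} = {b, d}.


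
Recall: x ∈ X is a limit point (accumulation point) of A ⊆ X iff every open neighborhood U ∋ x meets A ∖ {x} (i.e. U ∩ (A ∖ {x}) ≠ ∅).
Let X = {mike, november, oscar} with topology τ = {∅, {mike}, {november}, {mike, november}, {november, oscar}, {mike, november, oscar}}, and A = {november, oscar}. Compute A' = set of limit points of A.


A' = {oscar}

For each x ∈ X, list the open sets U ∈ τ with x ∈ U, then check whether U ∩ (A ∖ {x}) ≠ ∅ for every such U.
  x = mike: open {mike} ∋ x has {mike} ∩ (A ∖ {mike}) = ∅, so x is NOT a limit point.
  x = november: open {november} ∋ x has {november} ∩ (A ∖ {november}) = ∅, so x is NOT a limit point.
  x = oscar: opens ∋ x are {november, oscar}, {mike, november, oscar}; each meets A ∖ {oscar}, so x IS a limit point.
Collecting: A' = {oscar}.


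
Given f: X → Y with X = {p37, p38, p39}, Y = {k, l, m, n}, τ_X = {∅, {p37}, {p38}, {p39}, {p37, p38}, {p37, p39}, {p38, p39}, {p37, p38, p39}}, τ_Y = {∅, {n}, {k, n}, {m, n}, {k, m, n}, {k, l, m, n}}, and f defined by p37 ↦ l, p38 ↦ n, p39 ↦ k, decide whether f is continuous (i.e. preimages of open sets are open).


f IS continuous.

Compute f^{-1}(U) for each U ∈ τ_Y:
  U = ∅: f^{-1}(U) = ∅ ∈ τ_X ✓.
  U = {n}: f^{-1}(U) = {p38} ∈ τ_X ✓.
  U = {k, n}: f^{-1}(U) = {p38, p39} ∈ τ_X ✓.
  U = {m, n}: f^{-1}(U) = {p38} ∈ τ_X ✓.
  U = {k, m, n}: f^{-1}(U) = {p38, p39} ∈ τ_X ✓.
  U = {k, l, m, n}: f^{-1}(U) = {p37, p38, p39} ∈ τ_X ✓.
Every preimage lies in τ_X, so f IS continuous.


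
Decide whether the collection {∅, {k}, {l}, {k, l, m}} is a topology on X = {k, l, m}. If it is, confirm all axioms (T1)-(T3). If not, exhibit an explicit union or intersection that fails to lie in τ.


τ is NOT a topology on X.

Axiom (T1): ∅ ∈ τ? Yes; X ∈ τ? Yes.
Axiom (T2/T3): check pairwise unions and intersections of members of τ.
Counterexample for (T2): {k} ∪ {l} = {k, l} ∉ τ. Therefore τ is NOT a topology.


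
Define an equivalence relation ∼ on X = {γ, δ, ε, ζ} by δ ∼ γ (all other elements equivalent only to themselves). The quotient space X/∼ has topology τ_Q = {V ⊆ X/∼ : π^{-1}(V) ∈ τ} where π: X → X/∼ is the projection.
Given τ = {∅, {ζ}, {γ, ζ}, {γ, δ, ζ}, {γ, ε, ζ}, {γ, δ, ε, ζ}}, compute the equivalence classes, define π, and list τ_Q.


X/∼ = {[γ=δ], [ε], [ζ]}; |τ_Q| = 4.

Equivalence classes: [γ=δ], [ε], [ζ].
Quotient map π: X → X/∼ sends γ ↦ [γ=δ], δ ↦ [γ=δ], ε ↦ [ε], ζ ↦ [ζ].
For each subset V ⊆ X/∼, compute π^{-1}(V) ⊆ X and check whether π^{-1}(V) ∈ τ. V is open in τ_Q iff π^{-1}(V) ∈ τ.
  V = {}: π^{-1}(V) = ∅ ∈ τ ✓.
  V = {[γ=δ]}: π^{-1}(V) = {γ, δ} ∉ τ ✗.
  V = {[ε]}: π^{-1}(V) = {ε} ∉ τ ✗.
  V = {[γ=δ], [ε]}: π^{-1}(V) = {γ, δ, ε} ∉ τ ✗.
  V = {[ζ]}: π^{-1}(V) = {ζ} ∈ τ ✓.
  V = {[γ=δ], [ζ]}: π^{-1}(V) = {γ, δ, ζ} ∈ τ ✓.
  V = {[ε], [ζ]}: π^{-1}(V) = {ε, ζ} ∉ τ ✗.
  V = {[γ=δ], [ε], [ζ]}: π^{-1}(V) = {γ, δ, ε, ζ} ∈ τ ✓.
Open sets in the quotient: τ_Q = {{}, {[ζ]}, {[γ=δ], [ζ]}, {[γ=δ], [ε], [ζ]}} (4 elements).


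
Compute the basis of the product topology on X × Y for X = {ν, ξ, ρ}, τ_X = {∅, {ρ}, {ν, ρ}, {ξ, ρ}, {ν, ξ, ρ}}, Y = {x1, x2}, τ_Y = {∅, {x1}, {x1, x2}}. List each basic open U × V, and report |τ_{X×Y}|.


Basis B = {∅ × ∅, {ρ} × {x1}, {ν, ρ} × {x1}, {ξ, ρ} × {x1}, {ρ} × {x1, x2}, {ν, ξ, ρ} × {x1}, {ν, ρ} × {x1, x2}, {ξ, ρ} × {x1, x2}, {ν, ξ, ρ} × {x1, x2}}; |τ_{X×Y}| = 14.

Enumerate products U × V with U ∈ τ_X, V ∈ τ_Y (deduplicated):
  ∅ × ∅ = {} (∅)
  {ρ} × {x1} = {(ρ,x1)}
  {ν, ρ} × {x1} = {(ν,x1), (ρ,x1)}
  {ξ, ρ} × {x1} = {(ξ,x1), (ρ,x1)}
  {ρ} × {x1, x2} = {(ρ,x1), (ρ,x2)}
  {ν, ξ, ρ} × {x1} = {(ν,x1), (ξ,x1), (ρ,x1)}
  {ν, ρ} × {x1, x2} = {(ν,x1), (ν,x2), (ρ,x1), (ρ,x2)}
  {ξ, ρ} × {x1, x2} = {(ξ,x1), (ξ,x2), (ρ,x1), (ρ,x2)}
  {ν, ξ, ρ} × {x1, x2} = {(ν,x1), (ν,x2), (ξ,x1), (ξ,x2), (ρ,x1), (ρ,x2)}
These 9 distinct sets form the basis B.
Close under arbitrary unions to get τ_{X×Y}; counting gives |τ_{X×Y}| = 14.


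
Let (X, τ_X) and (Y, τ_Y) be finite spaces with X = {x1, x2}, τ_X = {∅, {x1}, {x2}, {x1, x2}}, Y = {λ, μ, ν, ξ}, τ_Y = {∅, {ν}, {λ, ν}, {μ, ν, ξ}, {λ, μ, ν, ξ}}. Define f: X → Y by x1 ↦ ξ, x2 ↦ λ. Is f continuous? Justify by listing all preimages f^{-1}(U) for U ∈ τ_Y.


f IS continuous.

Compute f^{-1}(U) for each U ∈ τ_Y:
  U = ∅: f^{-1}(U) = ∅ ∈ τ_X ✓.
  U = {ν}: f^{-1}(U) = ∅ ∈ τ_X ✓.
  U = {λ, ν}: f^{-1}(U) = {x2} ∈ τ_X ✓.
  U = {μ, ν, ξ}: f^{-1}(U) = {x1} ∈ τ_X ✓.
  U = {λ, μ, ν, ξ}: f^{-1}(U) = {x1, x2} ∈ τ_X ✓.
Every preimage lies in τ_X, so f IS continuous.


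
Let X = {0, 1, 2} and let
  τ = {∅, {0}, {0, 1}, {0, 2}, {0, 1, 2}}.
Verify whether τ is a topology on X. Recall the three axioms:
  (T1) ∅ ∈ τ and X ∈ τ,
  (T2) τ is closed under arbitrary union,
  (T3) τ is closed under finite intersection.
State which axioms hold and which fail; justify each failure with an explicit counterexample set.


τ IS a topology on X.

Axiom (T1): ∅ ∈ τ? Yes; X ∈ τ? Yes.
Axiom (T2/T3): check pairwise unions and intersections of members of τ.
All pairwise intersections and unions checked — each lies in τ. Therefore τ satisfies (T1), (T2), (T3): it IS a topology on X.


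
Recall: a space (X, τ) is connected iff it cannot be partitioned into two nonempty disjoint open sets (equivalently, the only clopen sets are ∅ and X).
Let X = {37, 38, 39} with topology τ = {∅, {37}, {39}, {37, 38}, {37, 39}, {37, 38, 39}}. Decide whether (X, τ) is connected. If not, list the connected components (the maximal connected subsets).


(X, τ) is disconnected; components = [{39}, {37, 38}].

Find clopen sets (U ∈ τ with X ∖ U ∈ τ):
  U = ∅, X ∖ U = {37, 38, 39} — both open, so U is clopen.
  U = {39}, X ∖ U = {37, 38} — both open, so U is clopen.
  U = {37, 38}, X ∖ U = {39} — both open, so U is clopen.
  U = {37, 38, 39}, X ∖ U = ∅ — both open, so U is clopen.
Nontrivial clopen(s) exist: e.g. {37, 38}. So (X, τ) is disconnected.
Compute connected components by grouping points that agree on all clopens:
  component: {39}
  component: {37, 38}


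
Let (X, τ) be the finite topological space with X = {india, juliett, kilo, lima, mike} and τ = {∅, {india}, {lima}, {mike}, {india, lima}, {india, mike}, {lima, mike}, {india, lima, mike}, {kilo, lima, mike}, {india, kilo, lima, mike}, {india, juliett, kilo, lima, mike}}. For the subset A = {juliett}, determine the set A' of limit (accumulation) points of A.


A' = ∅

For each x ∈ X, list the open sets U ∈ τ with x ∈ U, then check whether U ∩ (A ∖ {x}) ≠ ∅ for every such U.
  x = india: open {india} ∋ x has {india} ∩ (A ∖ {india}) = ∅, so x is NOT a limit point.
  x = juliett: open {india, juliett, kilo, lima, mike} ∋ x has {india, juliett, kilo, lima, mike} ∩ (A ∖ {juliett}) = ∅, so x is NOT a limit point.
  x = kilo: open {kilo, lima, mike} ∋ x has {kilo, lima, mike} ∩ (A ∖ {kilo}) = ∅, so x is NOT a limit point.
  x = lima: open {lima} ∋ x has {lima} ∩ (A ∖ {lima}) = ∅, so x is NOT a limit point.
  x = mike: open {mike} ∋ x has {mike} ∩ (A ∖ {mike}) = ∅, so x is NOT a limit point.
Collecting: A' = ∅.


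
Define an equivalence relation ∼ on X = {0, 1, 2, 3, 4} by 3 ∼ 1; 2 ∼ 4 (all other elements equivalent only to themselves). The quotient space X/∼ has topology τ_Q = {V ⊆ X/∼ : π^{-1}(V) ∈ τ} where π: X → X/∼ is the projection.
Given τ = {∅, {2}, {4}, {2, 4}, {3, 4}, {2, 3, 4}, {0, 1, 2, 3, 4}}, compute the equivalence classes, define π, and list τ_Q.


X/∼ = {[0], [1=3], [2=4]}; |τ_Q| = 3.

Equivalence classes: [0], [1=3], [2=4].
Quotient map π: X → X/∼ sends 0 ↦ [0], 1 ↦ [1=3], 2 ↦ [2=4], 3 ↦ [1=3], 4 ↦ [2=4].
For each subset V ⊆ X/∼, compute π^{-1}(V) ⊆ X and check whether π^{-1}(V) ∈ τ. V is open in τ_Q iff π^{-1}(V) ∈ τ.
  V = {}: π^{-1}(V) = ∅ ∈ τ ✓.
  V = {[0]}: π^{-1}(V) = {0} ∉ τ ✗.
  V = {[1=3]}: π^{-1}(V) = {1, 3} ∉ τ ✗.
  V = {[0], [1=3]}: π^{-1}(V) = {0, 1, 3} ∉ τ ✗.
  V = {[2=4]}: π^{-1}(V) = {2, 4} ∈ τ ✓.
  V = {[0], [2=4]}: π^{-1}(V) = {0, 2, 4} ∉ τ ✗.
  V = {[1=3], [2=4]}: π^{-1}(V) = {1, 2, 3, 4} ∉ τ ✗.
  V = {[0], [1=3], [2=4]}: π^{-1}(V) = {0, 1, 2, 3, 4} ∈ τ ✓.
Open sets in the quotient: τ_Q = {{}, {[2=4]}, {[0], [1=3], [2=4]}} (3 elements).


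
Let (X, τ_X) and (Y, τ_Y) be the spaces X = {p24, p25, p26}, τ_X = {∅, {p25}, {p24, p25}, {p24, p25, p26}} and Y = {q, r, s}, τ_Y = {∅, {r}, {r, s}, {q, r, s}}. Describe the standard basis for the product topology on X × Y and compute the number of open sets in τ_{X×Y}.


Basis B = {∅ × ∅, {p25} × {r}, {p24, p25} × {r}, {p25} × {r, s}, {p24, p25, p26} × {r}, {p25} × {q, r, s}, {p24, p25} × {r, s}, {p24, p25} × {q, r, s}, {p24, p25, p26} × {r, s}, {p24, p25, p26} × {q, r, s}}; |τ_{X×Y}| = 20.

Enumerate products U × V with U ∈ τ_X, V ∈ τ_Y (deduplicated):
  ∅ × ∅ = {} (∅)
  {p25} × {r} = {(p25,r)}
  {p24, p25} × {r} = {(p24,r), (p25,r)}
  {p25} × {r, s} = {(p25,r), (p25,s)}
  {p24, p25, p26} × {r} = {(p24,r), (p25,r), (p26,r)}
  {p25} × {q, r, s} = {(p25,q), (p25,r), (p25,s)}
  {p24, p25} × {r, s} = {(p24,r), (p24,s), (p25,r), (p25,s)}
  {p24, p25} × {q, r, s} = {(p24,q), (p24,r), (p24,s), (p25,q), (p25,r), (p25,s)}
  {p24, p25, p26} × {r, s} = {(p24,r), (p24,s), (p25,r), (p25,s), (p26,r), (p26,s)}
  {p24, p25, p26} × {q, r, s} = {(p24,q), (p24,r), (p24,s), (p25,q), (p25,r), (p25,s), (p26,q), (p26,r), (p26,s)}
These 10 distinct sets form the basis B.
Close under arbitrary unions to get τ_{X×Y}; counting gives |τ_{X×Y}| = 20.


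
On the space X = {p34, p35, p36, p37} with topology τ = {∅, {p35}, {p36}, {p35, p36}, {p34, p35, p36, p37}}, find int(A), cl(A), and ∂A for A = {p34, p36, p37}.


int(A) = {p36}, cl(A) = {p34, p36, p37}, ∂A = {p34, p37}.

Closed sets in (X, τ) are complements of opens:
  closed(X, τ) = {∅, {p34, p37}, {p34, p35, p37}, {p34, p36, p37}, {p34, p35, p36, p37}}.
int(A) = ⋃ {U ∈ τ : U ⊆ A}. Opens contained in A: ∅, {p36}.
Taking the union of these: int(A) = {p36}.
cl(A) = ⋂ {C closed : A ⊆ C}. Closed sets containing A: {p34, p36, p37}, {p34, p35, p36, p37}.
Intersecting these: cl(A) = {p34, p36, p37}.
∂A = cl(A) ∖ int(A) = {p34, p36, p37} ∖ {p36} = {p34, p37}.


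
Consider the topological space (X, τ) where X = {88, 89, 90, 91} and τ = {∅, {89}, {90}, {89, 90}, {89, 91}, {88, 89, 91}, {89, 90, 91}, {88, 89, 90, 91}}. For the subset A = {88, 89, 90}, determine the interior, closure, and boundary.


int(A) = {89, 90}, cl(A) = {88, 89, 90, 91}, ∂A = {88, 91}.

Closed sets in (X, τ) are complements of opens:
  closed(X, τ) = {∅, {88}, {90}, {88, 90}, {88, 91}, {88, 89, 91}, {88, 90, 91}, {88, 89, 90, 91}}.
int(A) = ⋃ {U ∈ τ : U ⊆ A}. Opens contained in A: ∅, {89}, {90}, {89, 90}.
Taking the union of these: int(A) = {89, 90}.
cl(A) = ⋂ {C closed : A ⊆ C}. Closed sets containing A: {88, 89, 90, 91}.
Intersecting these: cl(A) = {88, 89, 90, 91}.
∂A = cl(A) ∖ int(A) = {88, 89, 90, 91} ∖ {89, 90} = {88, 91}.


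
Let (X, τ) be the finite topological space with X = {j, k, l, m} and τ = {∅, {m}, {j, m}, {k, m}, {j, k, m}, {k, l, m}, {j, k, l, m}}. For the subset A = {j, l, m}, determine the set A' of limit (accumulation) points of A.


A' = {j, k, l}

For each x ∈ X, list the open sets U ∈ τ with x ∈ U, then check whether U ∩ (A ∖ {x}) ≠ ∅ for every such U.
  x = j: opens ∋ x are {j, m}, {j, k, m}, {j, k, l, m}; each meets A ∖ {j}, so x IS a limit point.
  x = k: opens ∋ x are {k, m}, {j, k, m}, {k, l, m}, {j, k, l, m}; each meets A ∖ {k}, so x IS a limit point.
  x = l: opens ∋ x are {k, l, m}, {j, k, l, m}; each meets A ∖ {l}, so x IS a limit point.
  x = m: open {m} ∋ x has {m} ∩ (A ∖ {m}) = ∅, so x is NOT a limit point.
Collecting: A' = {j, k, l}.


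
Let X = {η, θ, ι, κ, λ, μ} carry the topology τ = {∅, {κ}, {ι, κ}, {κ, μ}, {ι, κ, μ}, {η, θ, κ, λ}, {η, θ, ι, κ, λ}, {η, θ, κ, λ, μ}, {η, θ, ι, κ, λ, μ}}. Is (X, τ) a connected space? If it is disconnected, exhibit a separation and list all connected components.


(X, τ) is connected.

Find clopen sets (U ∈ τ with X ∖ U ∈ τ):
  U = ∅, X ∖ U = {η, θ, ι, κ, λ, μ} — both open, so U is clopen.
  U = {η, θ, ι, κ, λ, μ}, X ∖ U = ∅ — both open, so U is clopen.
Only trivial clopens (∅ and X) exist, so (X, τ) is connected.
Compute connected components by grouping points that agree on all clopens:
  component: {η, θ, ι, κ, λ, μ}


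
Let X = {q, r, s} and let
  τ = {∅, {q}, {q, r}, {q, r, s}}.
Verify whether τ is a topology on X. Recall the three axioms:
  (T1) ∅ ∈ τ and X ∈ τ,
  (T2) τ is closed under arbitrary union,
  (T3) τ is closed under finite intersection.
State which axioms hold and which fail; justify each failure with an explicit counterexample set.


τ IS a topology on X.

Axiom (T1): ∅ ∈ τ? Yes; X ∈ τ? Yes.
Axiom (T2/T3): check pairwise unions and intersections of members of τ.
All pairwise intersections and unions checked — each lies in τ. Therefore τ satisfies (T1), (T2), (T3): it IS a topology on X.


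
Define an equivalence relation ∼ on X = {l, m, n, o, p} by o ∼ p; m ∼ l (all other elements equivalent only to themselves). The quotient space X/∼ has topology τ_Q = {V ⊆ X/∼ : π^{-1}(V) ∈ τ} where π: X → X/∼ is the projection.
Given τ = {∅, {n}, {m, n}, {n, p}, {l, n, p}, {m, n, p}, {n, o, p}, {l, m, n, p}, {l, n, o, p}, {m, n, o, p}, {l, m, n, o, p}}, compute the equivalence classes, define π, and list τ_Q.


X/∼ = {[l=m], [n], [o=p]}; |τ_Q| = 4.

Equivalence classes: [l=m], [n], [o=p].
Quotient map π: X → X/∼ sends l ↦ [l=m], m ↦ [l=m], n ↦ [n], o ↦ [o=p], p ↦ [o=p].
For each subset V ⊆ X/∼, compute π^{-1}(V) ⊆ X and check whether π^{-1}(V) ∈ τ. V is open in τ_Q iff π^{-1}(V) ∈ τ.
  V = {}: π^{-1}(V) = ∅ ∈ τ ✓.
  V = {[l=m]}: π^{-1}(V) = {l, m} ∉ τ ✗.
  V = {[n]}: π^{-1}(V) = {n} ∈ τ ✓.
  V = {[l=m], [n]}: π^{-1}(V) = {l, m, n} ∉ τ ✗.
  V = {[o=p]}: π^{-1}(V) = {o, p} ∉ τ ✗.
  V = {[l=m], [o=p]}: π^{-1}(V) = {l, m, o, p} ∉ τ ✗.
  V = {[n], [o=p]}: π^{-1}(V) = {n, o, p} ∈ τ ✓.
  V = {[l=m], [n], [o=p]}: π^{-1}(V) = {l, m, n, o, p} ∈ τ ✓.
Open sets in the quotient: τ_Q = {{}, {[n]}, {[n], [o=p]}, {[l=m], [n], [o=p]}} (4 elements).


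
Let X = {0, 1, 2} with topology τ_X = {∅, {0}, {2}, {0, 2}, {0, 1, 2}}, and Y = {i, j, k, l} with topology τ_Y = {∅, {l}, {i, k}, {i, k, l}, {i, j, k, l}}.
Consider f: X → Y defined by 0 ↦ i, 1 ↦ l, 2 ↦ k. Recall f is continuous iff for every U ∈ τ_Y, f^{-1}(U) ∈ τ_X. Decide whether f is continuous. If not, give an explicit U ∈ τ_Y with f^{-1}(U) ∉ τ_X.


f is NOT continuous.

Compute f^{-1}(U) for each U ∈ τ_Y:
  U = ∅: f^{-1}(U) = ∅ ∈ τ_X ✓.
  U = {l}: f^{-1}(U) = {1} ∉ τ_X ✗.
  U = {i, k}: f^{-1}(U) = {0, 2} ∈ τ_X ✓.
  U = {i, k, l}: f^{-1}(U) = {0, 1, 2} ∈ τ_X ✓.
  U = {i, j, k, l}: f^{-1}(U) = {0, 1, 2} ∈ τ_X ✓.
Found U = {l} with f^{-1}(U) = {1} not in τ_X. Therefore f is NOT continuous.


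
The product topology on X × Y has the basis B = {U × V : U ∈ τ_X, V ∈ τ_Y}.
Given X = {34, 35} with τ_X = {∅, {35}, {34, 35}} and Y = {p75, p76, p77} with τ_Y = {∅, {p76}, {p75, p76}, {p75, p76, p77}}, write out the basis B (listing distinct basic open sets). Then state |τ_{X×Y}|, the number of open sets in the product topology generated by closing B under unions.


Basis B = {∅ × ∅, {35} × {p76}, {34, 35} × {p76}, {35} × {p75, p76}, {35} × {p75, p76, p77}, {34, 35} × {p75, p76}, {34, 35} × {p75, p76, p77}}; |τ_{X×Y}| = 10.

Enumerate products U × V with U ∈ τ_X, V ∈ τ_Y (deduplicated):
  ∅ × ∅ = {} (∅)
  {35} × {p76} = {(35,p76)}
  {34, 35} × {p76} = {(34,p76), (35,p76)}
  {35} × {p75, p76} = {(35,p75), (35,p76)}
  {35} × {p75, p76, p77} = {(35,p75), (35,p76), (35,p77)}
  {34, 35} × {p75, p76} = {(34,p75), (34,p76), (35,p75), (35,p76)}
  {34, 35} × {p75, p76, p77} = {(34,p75), (34,p76), (34,p77), (35,p75), (35,p76), (35,p77)}
These 7 distinct sets form the basis B.
Close under arbitrary unions to get τ_{X×Y}; counting gives |τ_{X×Y}| = 10.


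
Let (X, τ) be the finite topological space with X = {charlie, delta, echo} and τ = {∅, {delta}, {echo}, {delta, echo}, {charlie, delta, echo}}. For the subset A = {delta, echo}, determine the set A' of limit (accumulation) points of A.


A' = {charlie}

For each x ∈ X, list the open sets U ∈ τ with x ∈ U, then check whether U ∩ (A ∖ {x}) ≠ ∅ for every such U.
  x = charlie: opens ∋ x are {charlie, delta, echo}; each meets A ∖ {charlie}, so x IS a limit point.
  x = delta: open {delta} ∋ x has {delta} ∩ (A ∖ {delta}) = ∅, so x is NOT a limit point.
  x = echo: open {echo} ∋ x has {echo} ∩ (A ∖ {echo}) = ∅, so x is NOT a limit point.
Collecting: A' = {charlie}.


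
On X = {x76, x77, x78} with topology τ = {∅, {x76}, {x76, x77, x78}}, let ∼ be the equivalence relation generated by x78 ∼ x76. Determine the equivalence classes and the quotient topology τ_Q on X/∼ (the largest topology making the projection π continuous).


X/∼ = {[x76=x78], [x77]}; |τ_Q| = 2.

Equivalence classes: [x76=x78], [x77].
Quotient map π: X → X/∼ sends x76 ↦ [x76=x78], x77 ↦ [x77], x78 ↦ [x76=x78].
For each subset V ⊆ X/∼, compute π^{-1}(V) ⊆ X and check whether π^{-1}(V) ∈ τ. V is open in τ_Q iff π^{-1}(V) ∈ τ.
  V = {}: π^{-1}(V) = ∅ ∈ τ ✓.
  V = {[x76=x78]}: π^{-1}(V) = {x76, x78} ∉ τ ✗.
  V = {[x77]}: π^{-1}(V) = {x77} ∉ τ ✗.
  V = {[x76=x78], [x77]}: π^{-1}(V) = {x76, x77, x78} ∈ τ ✓.
Open sets in the quotient: τ_Q = {{}, {[x76=x78], [x77]}} (2 elements).


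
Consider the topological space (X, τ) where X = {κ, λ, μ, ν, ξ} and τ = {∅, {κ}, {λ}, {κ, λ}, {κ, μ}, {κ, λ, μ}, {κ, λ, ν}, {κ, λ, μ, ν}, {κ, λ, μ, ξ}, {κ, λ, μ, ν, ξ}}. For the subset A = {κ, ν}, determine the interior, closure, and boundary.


int(A) = {κ}, cl(A) = {κ, μ, ν, ξ}, ∂A = {μ, ν, ξ}.

Closed sets in (X, τ) are complements of opens:
  closed(X, τ) = {∅, {ν}, {ξ}, {μ, ξ}, {ν, ξ}, {λ, ν, ξ}, {μ, ν, ξ}, {κ, μ, ν, ξ}, {λ, μ, ν, ξ}, {κ, λ, μ, ν, ξ}}.
int(A) = ⋃ {U ∈ τ : U ⊆ A}. Opens contained in A: ∅, {κ}.
Taking the union of these: int(A) = {κ}.
cl(A) = ⋂ {C closed : A ⊆ C}. Closed sets containing A: {κ, μ, ν, ξ}, {κ, λ, μ, ν, ξ}.
Intersecting these: cl(A) = {κ, μ, ν, ξ}.
∂A = cl(A) ∖ int(A) = {κ, μ, ν, ξ} ∖ {κ} = {μ, ν, ξ}.


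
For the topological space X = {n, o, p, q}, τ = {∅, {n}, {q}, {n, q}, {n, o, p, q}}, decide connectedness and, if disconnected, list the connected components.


(X, τ) is connected.

Find clopen sets (U ∈ τ with X ∖ U ∈ τ):
  U = ∅, X ∖ U = {n, o, p, q} — both open, so U is clopen.
  U = {n, o, p, q}, X ∖ U = ∅ — both open, so U is clopen.
Only trivial clopens (∅ and X) exist, so (X, τ) is connected.
Compute connected components by grouping points that agree on all clopens:
  component: {n, o, p, q}


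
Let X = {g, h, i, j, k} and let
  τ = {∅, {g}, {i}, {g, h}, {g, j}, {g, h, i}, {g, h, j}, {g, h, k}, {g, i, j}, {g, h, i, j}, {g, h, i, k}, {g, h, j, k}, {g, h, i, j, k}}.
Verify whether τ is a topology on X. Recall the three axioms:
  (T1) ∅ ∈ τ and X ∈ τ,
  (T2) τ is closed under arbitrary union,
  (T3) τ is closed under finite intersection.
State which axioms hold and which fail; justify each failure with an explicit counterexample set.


τ is NOT a topology on X.

Axiom (T1): ∅ ∈ τ? Yes; X ∈ τ? Yes.
Axiom (T2/T3): check pairwise unions and intersections of members of τ.
Counterexample for (T2): {g} ∪ {i} = {g, i} ∉ τ. Therefore τ is NOT a topology.


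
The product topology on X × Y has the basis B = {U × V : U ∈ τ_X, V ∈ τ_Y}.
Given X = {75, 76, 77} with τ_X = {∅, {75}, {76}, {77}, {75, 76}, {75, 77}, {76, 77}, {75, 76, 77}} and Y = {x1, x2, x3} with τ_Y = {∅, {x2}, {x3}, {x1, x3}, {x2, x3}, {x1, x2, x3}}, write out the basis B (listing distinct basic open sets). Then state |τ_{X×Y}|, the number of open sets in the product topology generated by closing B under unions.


Basis B = {∅ × ∅, {75} × {x2}, {75} × {x3}, {76} × {x2}, {76} × {x3}, {77} × {x2}, {77} × {x3}, {75} × {x1, x3}, {75} × {x2, x3}, {75, 76} × {x2}, {75, 77} × {x2}, {75, 76} × {x3}, {75, 77} × {x3}, {76} × {x1, x3}, {76} × {x2, x3}, {76, 77} × {x2}, {76, 77} × {x3}, {77} × {x1, x3}, {77} × {x2, x3}, {75} × {x1, x2, x3}, {75, 76, 77} × {x2}, {75, 76, 77} × {x3}, {76} × {x1, x2, x3}, {77} × {x1, x2, x3}, {75, 76} × {x1, x3}, {75, 77} × {x1, x3}, {75, 76} × {x2, x3}, {75, 77} × {x2, x3}, {76, 77} × {x1, x3}, {76, 77} × {x2, x3}, {75, 76} × {x1, x2, x3}, {75, 77} × {x1, x2, x3}, {75, 76, 77} × {x1, x3}, {75, 76, 77} × {x2, x3}, {76, 77} × {x1, x2, x3}, {75, 76, 77} × {x1, x2, x3}}; |τ_{X×Y}| = 216.

Enumerate products U × V with U ∈ τ_X, V ∈ τ_Y (deduplicated):
  ∅ × ∅ = {} (∅)
  {75} × {x2} = {(75,x2)}
  {75} × {x3} = {(75,x3)}
  {76} × {x2} = {(76,x2)}
  {76} × {x3} = {(76,x3)}
  {77} × {x2} = {(77,x2)}
  {77} × {x3} = {(77,x3)}
  {75} × {x1, x3} = {(75,x1), (75,x3)}
  {75} × {x2, x3} = {(75,x2), (75,x3)}
  {75, 76} × {x2} = {(75,x2), (76,x2)}
  {75, 77} × {x2} = {(75,x2), (77,x2)}
  {75, 76} × {x3} = {(75,x3), (76,x3)}
  {75, 77} × {x3} = {(75,x3), (77,x3)}
  {76} × {x1, x3} = {(76,x1), (76,x3)}
  {76} × {x2, x3} = {(76,x2), (76,x3)}
  {76, 77} × {x2} = {(76,x2), (77,x2)}
  {76, 77} × {x3} = {(76,x3), (77,x3)}
  {77} × {x1, x3} = {(77,x1), (77,x3)}
  {77} × {x2, x3} = {(77,x2), (77,x3)}
  {75} × {x1, x2, x3} = {(75,x1), (75,x2), (75,x3)}
  {75, 76, 77} × {x2} = {(75,x2), (76,x2), (77,x2)}
  {75, 76, 77} × {x3} = {(75,x3), (76,x3), (77,x3)}
  {76} × {x1, x2, x3} = {(76,x1), (76,x2), (76,x3)}
  {77} × {x1, x2, x3} = {(77,x1), (77,x2), (77,x3)}
  {75, 76} × {x1, x3} = {(75,x1), (75,x3), (76,x1), (76,x3)}
  {75, 77} × {x1, x3} = {(75,x1), (75,x3), (77,x1), (77,x3)}
  {75, 76} × {x2, x3} = {(75,x2), (75,x3), (76,x2), (76,x3)}
  {75, 77} × {x2, x3} = {(75,x2), (75,x3), (77,x2), (77,x3)}
  {76, 77} × {x1, x3} = {(76,x1), (76,x3), (77,x1), (77,x3)}
  {76, 77} × {x2, x3} = {(76,x2), (76,x3), (77,x2), (77,x3)}
  {75, 76} × {x1, x2, x3} = {(75,x1), (75,x2), (75,x3), (76,x1), (76,x2), (76,x3)}
  {75, 77} × {x1, x2, x3} = {(75,x1), (75,x2), (75,x3), (77,x1), (77,x2), (77,x3)}
  {75, 76, 77} × {x1, x3} = {(75,x1), (75,x3), (76,x1), (76,x3), (77,x1), (77,x3)}
  {75, 76, 77} × {x2, x3} = {(75,x2), (75,x3), (76,x2), (76,x3), (77,x2), (77,x3)}
  {76, 77} × {x1, x2, x3} = {(76,x1), (76,x2), (76,x3), (77,x1), (77,x2), (77,x3)}
  {75, 76, 77} × {x1, x2, x3} = {(75,x1), (75,x2), (75,x3), (76,x1), (76,x2), (76,x3), (77,x1), (77,x2), (77,x3)}
These 36 distinct sets form the basis B.
Close under arbitrary unions to get τ_{X×Y}; counting gives |τ_{X×Y}| = 216.


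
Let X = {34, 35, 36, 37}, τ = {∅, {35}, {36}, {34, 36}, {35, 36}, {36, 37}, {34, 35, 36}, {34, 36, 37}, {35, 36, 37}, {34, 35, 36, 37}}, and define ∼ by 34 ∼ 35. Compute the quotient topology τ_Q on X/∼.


X/∼ = {[34=35], [36], [37]}; |τ_Q| = 5.

Equivalence classes: [34=35], [36], [37].
Quotient map π: X → X/∼ sends 34 ↦ [34=35], 35 ↦ [34=35], 36 ↦ [36], 37 ↦ [37].
For each subset V ⊆ X/∼, compute π^{-1}(V) ⊆ X and check whether π^{-1}(V) ∈ τ. V is open in τ_Q iff π^{-1}(V) ∈ τ.
  V = {}: π^{-1}(V) = ∅ ∈ τ ✓.
  V = {[34=35]}: π^{-1}(V) = {34, 35} ∉ τ ✗.
  V = {[36]}: π^{-1}(V) = {36} ∈ τ ✓.
  V = {[34=35], [36]}: π^{-1}(V) = {34, 35, 36} ∈ τ ✓.
  V = {[37]}: π^{-1}(V) = {37} ∉ τ ✗.
  V = {[34=35], [37]}: π^{-1}(V) = {34, 35, 37} ∉ τ ✗.
  V = {[36], [37]}: π^{-1}(V) = {36, 37} ∈ τ ✓.
  V = {[34=35], [36], [37]}: π^{-1}(V) = {34, 35, 36, 37} ∈ τ ✓.
Open sets in the quotient: τ_Q = {{}, {[36]}, {[34=35], [36]}, {[36], [37]}, {[34=35], [36], [37]}} (5 elements).


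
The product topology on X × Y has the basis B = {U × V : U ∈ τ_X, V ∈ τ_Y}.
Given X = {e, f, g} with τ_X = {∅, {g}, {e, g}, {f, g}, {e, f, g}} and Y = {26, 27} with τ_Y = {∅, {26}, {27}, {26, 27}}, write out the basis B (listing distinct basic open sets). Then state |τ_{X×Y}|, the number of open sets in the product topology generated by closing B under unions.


Basis B = {∅ × ∅, {g} × {26}, {g} × {27}, {e, g} × {26}, {e, g} × {27}, {f, g} × {26}, {f, g} × {27}, {g} × {26, 27}, {e, f, g} × {26}, {e, f, g} × {27}, {e, g} × {26, 27}, {f, g} × {26, 27}, {e, f, g} × {26, 27}}; |τ_{X×Y}| = 25.

Enumerate products U × V with U ∈ τ_X, V ∈ τ_Y (deduplicated):
  ∅ × ∅ = {} (∅)
  {g} × {26} = {(g,26)}
  {g} × {27} = {(g,27)}
  {e, g} × {26} = {(e,26), (g,26)}
  {e, g} × {27} = {(e,27), (g,27)}
  {f, g} × {26} = {(f,26), (g,26)}
  {f, g} × {27} = {(f,27), (g,27)}
  {g} × {26, 27} = {(g,26), (g,27)}
  {e, f, g} × {26} = {(e,26), (f,26), (g,26)}
  {e, f, g} × {27} = {(e,27), (f,27), (g,27)}
  {e, g} × {26, 27} = {(e,26), (e,27), (g,26), (g,27)}
  {f, g} × {26, 27} = {(f,26), (f,27), (g,26), (g,27)}
  {e, f, g} × {26, 27} = {(e,26), (e,27), (f,26), (f,27), (g,26), (g,27)}
These 13 distinct sets form the basis B.
Close under arbitrary unions to get τ_{X×Y}; counting gives |τ_{X×Y}| = 25.


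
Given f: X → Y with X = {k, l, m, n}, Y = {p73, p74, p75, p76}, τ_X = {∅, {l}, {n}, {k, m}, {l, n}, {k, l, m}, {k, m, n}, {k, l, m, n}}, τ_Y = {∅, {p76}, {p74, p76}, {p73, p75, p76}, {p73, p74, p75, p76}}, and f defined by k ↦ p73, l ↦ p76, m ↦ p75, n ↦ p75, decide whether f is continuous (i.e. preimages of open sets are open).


f IS continuous.

Compute f^{-1}(U) for each U ∈ τ_Y:
  U = ∅: f^{-1}(U) = ∅ ∈ τ_X ✓.
  U = {p76}: f^{-1}(U) = {l} ∈ τ_X ✓.
  U = {p74, p76}: f^{-1}(U) = {l} ∈ τ_X ✓.
  U = {p73, p75, p76}: f^{-1}(U) = {k, l, m, n} ∈ τ_X ✓.
  U = {p73, p74, p75, p76}: f^{-1}(U) = {k, l, m, n} ∈ τ_X ✓.
Every preimage lies in τ_X, so f IS continuous.


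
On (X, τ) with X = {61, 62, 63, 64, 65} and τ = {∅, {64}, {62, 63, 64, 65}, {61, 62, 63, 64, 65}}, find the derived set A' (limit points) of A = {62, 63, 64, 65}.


A' = {61, 62, 63, 65}

For each x ∈ X, list the open sets U ∈ τ with x ∈ U, then check whether U ∩ (A ∖ {x}) ≠ ∅ for every such U.
  x = 61: opens ∋ x are {61, 62, 63, 64, 65}; each meets A ∖ {61}, so x IS a limit point.
  x = 62: opens ∋ x are {62, 63, 64, 65}, {61, 62, 63, 64, 65}; each meets A ∖ {62}, so x IS a limit point.
  x = 63: opens ∋ x are {62, 63, 64, 65}, {61, 62, 63, 64, 65}; each meets A ∖ {63}, so x IS a limit point.
  x = 64: open {64} ∋ x has {64} ∩ (A ∖ {64}) = ∅, so x is NOT a limit point.
  x = 65: opens ∋ x are {62, 63, 64, 65}, {61, 62, 63, 64, 65}; each meets A ∖ {65}, so x IS a limit point.
Collecting: A' = {61, 62, 63, 65}.


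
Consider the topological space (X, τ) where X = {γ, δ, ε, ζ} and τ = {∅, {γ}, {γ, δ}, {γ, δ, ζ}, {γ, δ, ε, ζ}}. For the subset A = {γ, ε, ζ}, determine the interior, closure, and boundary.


int(A) = {γ}, cl(A) = {γ, δ, ε, ζ}, ∂A = {δ, ε, ζ}.

Closed sets in (X, τ) are complements of opens:
  closed(X, τ) = {∅, {ε}, {ε, ζ}, {δ, ε, ζ}, {γ, δ, ε, ζ}}.
int(A) = ⋃ {U ∈ τ : U ⊆ A}. Opens contained in A: ∅, {γ}.
Taking the union of these: int(A) = {γ}.
cl(A) = ⋂ {C closed : A ⊆ C}. Closed sets containing A: {γ, δ, ε, ζ}.
Intersecting these: cl(A) = {γ, δ, ε, ζ}.
∂A = cl(A) ∖ int(A) = {γ, δ, ε, ζ} ∖ {γ} = {δ, ε, ζ}.


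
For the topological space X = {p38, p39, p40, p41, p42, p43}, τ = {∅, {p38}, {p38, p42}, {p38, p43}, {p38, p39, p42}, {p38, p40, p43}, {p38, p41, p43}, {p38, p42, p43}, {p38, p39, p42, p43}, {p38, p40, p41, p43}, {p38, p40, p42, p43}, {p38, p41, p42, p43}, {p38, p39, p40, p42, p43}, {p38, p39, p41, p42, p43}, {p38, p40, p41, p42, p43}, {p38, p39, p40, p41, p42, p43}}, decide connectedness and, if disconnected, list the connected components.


(X, τ) is connected.

Find clopen sets (U ∈ τ with X ∖ U ∈ τ):
  U = ∅, X ∖ U = {p38, p39, p40, p41, p42, p43} — both open, so U is clopen.
  U = {p38, p39, p40, p41, p42, p43}, X ∖ U = ∅ — both open, so U is clopen.
Only trivial clopens (∅ and X) exist, so (X, τ) is connected.
Compute connected components by grouping points that agree on all clopens:
  component: {p38, p39, p40, p41, p42, p43}


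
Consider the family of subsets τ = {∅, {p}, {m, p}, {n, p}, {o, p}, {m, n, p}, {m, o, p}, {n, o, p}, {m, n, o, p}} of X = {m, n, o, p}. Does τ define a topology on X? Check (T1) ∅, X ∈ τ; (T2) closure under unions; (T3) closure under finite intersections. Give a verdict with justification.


τ IS a topology on X.

Axiom (T1): ∅ ∈ τ? Yes; X ∈ τ? Yes.
Axiom (T2/T3): check pairwise unions and intersections of members of τ.
All pairwise intersections and unions checked — each lies in τ. Therefore τ satisfies (T1), (T2), (T3): it IS a topology on X.
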